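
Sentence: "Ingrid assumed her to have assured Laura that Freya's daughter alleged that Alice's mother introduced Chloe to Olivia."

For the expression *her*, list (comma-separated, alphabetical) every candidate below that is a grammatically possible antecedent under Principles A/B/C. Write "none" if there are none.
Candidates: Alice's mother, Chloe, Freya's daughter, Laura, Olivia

*her* is a pronoun; Principle B requires it to be free in its binding domain — the matrix clause.
— Alice's mother: subject of the clause headed by 'introduced'; is c-commanded by the pronoun; coreference would bind this R-expression — blocked (Principle C).
— Chloe: object of the clause headed by 'introduced'; is c-commanded by the pronoun; coreference would bind this R-expression — blocked (Principle C).
— Freya's daughter: subject of the clause headed by 'alleged'; is c-commanded by the pronoun; coreference would bind this R-expression — blocked (Principle C).
— Laura: object of the clause headed by 'assured'; is c-commanded by the pronoun; coreference would bind this R-expression — blocked (Principle C).
— Olivia: second object of the clause headed by 'introduced'; is c-commanded by the pronoun; coreference would bind this R-expression — blocked (Principle C).

none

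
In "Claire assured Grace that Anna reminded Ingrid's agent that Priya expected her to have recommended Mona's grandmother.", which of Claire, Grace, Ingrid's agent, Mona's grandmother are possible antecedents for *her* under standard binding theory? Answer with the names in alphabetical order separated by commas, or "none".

Claire, Grace, Ingrid's agent

*her* is a pronoun; Principle B requires it to be free in its binding domain — the clause headed by 'expected'.
— Claire: subject of the matrix clause; c-commands the pronoun but lies outside its binding domain — allowed.
— Grace: object of the matrix clause; c-commands the pronoun but lies outside its binding domain — allowed.
— Ingrid's agent: object of the clause headed by 'reminded'; c-commands the pronoun but lies outside its binding domain — allowed.
— Mona's grandmother: object of the clause headed by 'recommended'; is c-commanded by the pronoun; coreference would bind this R-expression — blocked (Principle C).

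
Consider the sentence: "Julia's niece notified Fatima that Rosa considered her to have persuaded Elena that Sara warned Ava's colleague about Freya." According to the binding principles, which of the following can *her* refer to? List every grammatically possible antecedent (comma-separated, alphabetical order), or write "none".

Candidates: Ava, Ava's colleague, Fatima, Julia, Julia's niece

*her* is a pronoun; Principle B requires it to be free in its binding domain — the clause headed by 'considered'.
— Ava: possessor inside the object DP of the clause headed by 'warned'; is c-commanded by the pronoun; coreference would bind this R-expression — blocked (Principle C).
— Ava's colleague: object of the clause headed by 'warned'; is c-commanded by the pronoun; coreference would bind this R-expression — blocked (Principle C).
— Fatima: object of the matrix clause; c-commands the pronoun but lies outside its binding domain — allowed.
— Julia: possessor inside the subject DP of the matrix clause; does not c-command the pronoun — Principle B does not apply; allowed.
— Julia's niece: subject of the matrix clause; c-commands the pronoun but lies outside its binding domain — allowed.

Fatima, Julia, Julia's niece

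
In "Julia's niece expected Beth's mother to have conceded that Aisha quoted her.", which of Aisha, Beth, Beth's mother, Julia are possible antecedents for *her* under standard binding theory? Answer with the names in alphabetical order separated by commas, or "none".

*her* is a pronoun; Principle B requires it to be free in its binding domain — the clause headed by 'quoted'.
— Aisha: subject of the clause headed by 'quoted'; c-commands the pronoun within its binding domain — blocked (Principle B).
— Beth: possessor inside the subject DP of the clause headed by 'conceded'; does not c-command the pronoun — Principle B does not apply; allowed.
— Beth's mother: subject of the clause headed by 'conceded'; c-commands the pronoun but lies outside its binding domain — allowed.
— Julia: possessor inside the subject DP of the matrix clause; does not c-command the pronoun — Principle B does not apply; allowed.

Beth, Beth's mother, Julia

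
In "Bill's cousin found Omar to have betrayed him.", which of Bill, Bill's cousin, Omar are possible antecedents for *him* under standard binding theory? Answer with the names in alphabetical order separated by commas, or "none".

Bill, Bill's cousin

*him* is a pronoun; Principle B requires it to be free in its binding domain — the clause headed by 'betrayed'.
— Bill: possessor inside the subject DP of the matrix clause; does not c-command the pronoun — Principle B does not apply; allowed.
— Bill's cousin: subject of the matrix clause; c-commands the pronoun but lies outside its binding domain — allowed.
— Omar: subject of the clause headed by 'betrayed'; c-commands the pronoun within its binding domain — blocked (Principle B).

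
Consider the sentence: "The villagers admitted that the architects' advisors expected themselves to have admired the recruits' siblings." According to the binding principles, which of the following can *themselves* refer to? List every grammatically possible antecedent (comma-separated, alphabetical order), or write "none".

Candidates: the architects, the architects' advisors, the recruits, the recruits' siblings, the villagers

*themselves* is a reflexive; Principle A requires it to be bound within its binding domain — the clause headed by 'expected'.
— the architects: possessor inside the subject DP of the clause headed by 'expected'; does not c-command the reflexive — cannot bind it (Principle A).
— the architects' advisors: subject of the clause headed by 'expected'; c-commands the reflexive within its binding domain — allowed (Principle A).
— the recruits: possessor inside the object DP of the clause headed by 'admired'; does not c-command the reflexive — cannot bind it (Principle A).
— the recruits' siblings: object of the clause headed by 'admired'; does not c-command the reflexive — cannot bind it (Principle A).
— the villagers: subject of the matrix clause; c-commands the reflexive but lies outside its binding domain — cannot bind it (Principle A).

the architects' advisors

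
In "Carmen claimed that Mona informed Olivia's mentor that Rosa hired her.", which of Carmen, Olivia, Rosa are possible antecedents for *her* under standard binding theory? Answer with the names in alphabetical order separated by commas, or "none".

Carmen, Olivia

*her* is a pronoun; Principle B requires it to be free in its binding domain — the clause headed by 'hired'.
— Carmen: subject of the matrix clause; c-commands the pronoun but lies outside its binding domain — allowed.
— Olivia: possessor inside the object DP of the clause headed by 'informed'; does not c-command the pronoun — Principle B does not apply; allowed.
— Rosa: subject of the clause headed by 'hired'; c-commands the pronoun within its binding domain — blocked (Principle B).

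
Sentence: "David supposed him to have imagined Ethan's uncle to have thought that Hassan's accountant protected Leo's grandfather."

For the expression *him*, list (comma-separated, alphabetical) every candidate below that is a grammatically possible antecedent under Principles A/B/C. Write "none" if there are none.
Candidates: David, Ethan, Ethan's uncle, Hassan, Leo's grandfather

none

*him* is a pronoun; Principle B requires it to be free in its binding domain — the matrix clause.
— David: subject of the matrix clause; c-commands the pronoun within its binding domain — blocked (Principle B).
— Ethan: possessor inside the subject DP of the clause headed by 'thought'; is c-commanded by the pronoun; coreference would bind this R-expression — blocked (Principle C).
— Ethan's uncle: subject of the clause headed by 'thought'; is c-commanded by the pronoun; coreference would bind this R-expression — blocked (Principle C).
— Hassan: possessor inside the subject DP of the clause headed by 'protected'; is c-commanded by the pronoun; coreference would bind this R-expression — blocked (Principle C).
— Leo's grandfather: object of the clause headed by 'protected'; is c-commanded by the pronoun; coreference would bind this R-expression — blocked (Principle C).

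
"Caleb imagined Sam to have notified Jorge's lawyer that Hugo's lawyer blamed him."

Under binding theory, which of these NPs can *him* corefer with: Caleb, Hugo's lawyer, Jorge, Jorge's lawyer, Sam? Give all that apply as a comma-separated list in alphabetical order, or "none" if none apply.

*him* is a pronoun; Principle B requires it to be free in its binding domain — the clause headed by 'blamed'.
— Caleb: subject of the matrix clause; c-commands the pronoun but lies outside its binding domain — allowed.
— Hugo's lawyer: subject of the clause headed by 'blamed'; c-commands the pronoun within its binding domain — blocked (Principle B).
— Jorge: possessor inside the object DP of the clause headed by 'notified'; does not c-command the pronoun — Principle B does not apply; allowed.
— Jorge's lawyer: object of the clause headed by 'notified'; c-commands the pronoun but lies outside its binding domain — allowed.
— Sam: subject of the clause headed by 'notified'; c-commands the pronoun but lies outside its binding domain — allowed.

Caleb, Jorge, Jorge's lawyer, Sam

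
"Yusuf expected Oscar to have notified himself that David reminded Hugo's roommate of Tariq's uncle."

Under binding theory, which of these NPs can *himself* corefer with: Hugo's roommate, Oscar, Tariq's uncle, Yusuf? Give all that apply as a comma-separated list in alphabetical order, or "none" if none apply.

Oscar

*himself* is a reflexive; Principle A requires it to be bound within its binding domain — the clause headed by 'notified'.
— Hugo's roommate: object of the clause headed by 'reminded'; does not c-command the reflexive — cannot bind it (Principle A).
— Oscar: subject of the clause headed by 'notified'; c-commands the reflexive within its binding domain — allowed (Principle A).
— Tariq's uncle: second object of the clause headed by 'reminded'; does not c-command the reflexive — cannot bind it (Principle A).
— Yusuf: subject of the matrix clause; c-commands the reflexive but lies outside its binding domain — cannot bind it (Principle A).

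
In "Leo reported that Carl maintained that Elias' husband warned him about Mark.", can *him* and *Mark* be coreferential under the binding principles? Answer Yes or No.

No

*Mark* is an R-expression; Principle C requires it to be free (not bound by any c-commanding expression).
— him: object of the clause headed by 'warned'; the pronoun c-commands the R-expression — coreference blocked (Principle C).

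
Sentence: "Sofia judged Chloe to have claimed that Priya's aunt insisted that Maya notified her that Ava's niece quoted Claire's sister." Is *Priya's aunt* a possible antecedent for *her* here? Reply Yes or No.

*her* is a pronoun; Principle B requires it to be free in its binding domain — the clause headed by 'notified'.
— Priya's aunt: subject of the clause headed by 'insisted'; c-commands the pronoun but lies outside its binding domain — allowed.

Yes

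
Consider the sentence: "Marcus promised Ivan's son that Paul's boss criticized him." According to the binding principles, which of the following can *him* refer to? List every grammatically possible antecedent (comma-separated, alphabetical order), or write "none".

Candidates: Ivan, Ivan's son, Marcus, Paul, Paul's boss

*him* is a pronoun; Principle B requires it to be free in its binding domain — the clause headed by 'criticized'.
— Ivan: possessor inside the object DP of the matrix clause; does not c-command the pronoun — Principle B does not apply; allowed.
— Ivan's son: object of the matrix clause; c-commands the pronoun but lies outside its binding domain — allowed.
— Marcus: subject of the matrix clause; c-commands the pronoun but lies outside its binding domain — allowed.
— Paul: possessor inside the subject DP of the clause headed by 'criticized'; does not c-command the pronoun — Principle B does not apply; allowed.
— Paul's boss: subject of the clause headed by 'criticized'; c-commands the pronoun within its binding domain — blocked (Principle B).

Ivan, Ivan's son, Marcus, Paul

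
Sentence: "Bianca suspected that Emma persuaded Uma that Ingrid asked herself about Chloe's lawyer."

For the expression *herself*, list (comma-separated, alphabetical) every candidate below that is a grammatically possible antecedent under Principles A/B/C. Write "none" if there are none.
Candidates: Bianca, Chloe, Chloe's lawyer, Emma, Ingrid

*herself* is a reflexive; Principle A requires it to be bound within its binding domain — the clause headed by 'asked'.
— Bianca: subject of the matrix clause; c-commands the reflexive but lies outside its binding domain — cannot bind it (Principle A).
— Chloe: possessor inside the second object DP of the clause headed by 'asked'; does not c-command the reflexive — cannot bind it (Principle A).
— Chloe's lawyer: second object of the clause headed by 'asked'; does not c-command the reflexive — cannot bind it (Principle A).
— Emma: subject of the clause headed by 'persuaded'; c-commands the reflexive but lies outside its binding domain — cannot bind it (Principle A).
— Ingrid: subject of the clause headed by 'asked'; c-commands the reflexive within its binding domain — allowed (Principle A).

Ingrid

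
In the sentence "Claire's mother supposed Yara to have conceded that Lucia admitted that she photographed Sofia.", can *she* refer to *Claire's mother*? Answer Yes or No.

*she* is a pronoun; Principle B requires it to be free in its binding domain — the clause headed by 'photographed'.
— Claire's mother: subject of the matrix clause; c-commands the pronoun but lies outside its binding domain — allowed.

Yes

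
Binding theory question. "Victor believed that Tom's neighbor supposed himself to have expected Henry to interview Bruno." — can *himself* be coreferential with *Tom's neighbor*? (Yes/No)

*himself* is a reflexive; Principle A requires it to be bound within its binding domain — the clause headed by 'supposed'.
— Tom's neighbor: subject of the clause headed by 'supposed'; c-commands the reflexive within its binding domain — allowed (Principle A).

Yes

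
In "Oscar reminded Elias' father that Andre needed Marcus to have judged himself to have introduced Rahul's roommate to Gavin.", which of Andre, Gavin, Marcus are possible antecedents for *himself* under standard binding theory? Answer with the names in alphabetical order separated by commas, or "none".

Marcus

*himself* is a reflexive; Principle A requires it to be bound within its binding domain — the clause headed by 'judged'.
— Andre: subject of the clause headed by 'needed'; c-commands the reflexive but lies outside its binding domain — cannot bind it (Principle A).
— Gavin: second object of the clause headed by 'introduced'; does not c-command the reflexive — cannot bind it (Principle A).
— Marcus: subject of the clause headed by 'judged'; c-commands the reflexive within its binding domain — allowed (Principle A).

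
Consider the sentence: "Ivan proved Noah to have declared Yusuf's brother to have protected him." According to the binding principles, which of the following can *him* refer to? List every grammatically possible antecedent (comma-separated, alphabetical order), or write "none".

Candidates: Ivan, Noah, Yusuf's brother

*him* is a pronoun; Principle B requires it to be free in its binding domain — the clause headed by 'protected'.
— Ivan: subject of the matrix clause; c-commands the pronoun but lies outside its binding domain — allowed.
— Noah: subject of the clause headed by 'declared'; c-commands the pronoun but lies outside its binding domain — allowed.
— Yusuf's brother: subject of the clause headed by 'protected'; c-commands the pronoun within its binding domain — blocked (Principle B).

Ivan, Noah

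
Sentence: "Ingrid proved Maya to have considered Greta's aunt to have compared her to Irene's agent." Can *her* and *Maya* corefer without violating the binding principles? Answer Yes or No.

*Maya* is an R-expression; Principle C requires it to be free (not bound by any c-commanding expression).
— her: object of the clause headed by 'compared'; the pronoun does not c-command the R-expression — coreference allowed.

Yes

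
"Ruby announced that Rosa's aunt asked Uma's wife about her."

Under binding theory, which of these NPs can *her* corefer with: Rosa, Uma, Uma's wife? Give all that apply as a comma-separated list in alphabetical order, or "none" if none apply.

Rosa, Uma

*her* is a pronoun; Principle B requires it to be free in its binding domain — the clause headed by 'asked'.
— Rosa: possessor inside the subject DP of the clause headed by 'asked'; does not c-command the pronoun — Principle B does not apply; allowed.
— Uma: possessor inside the object DP of the clause headed by 'asked'; does not c-command the pronoun — Principle B does not apply; allowed.
— Uma's wife: object of the clause headed by 'asked'; c-commands the pronoun within its binding domain — blocked (Principle B).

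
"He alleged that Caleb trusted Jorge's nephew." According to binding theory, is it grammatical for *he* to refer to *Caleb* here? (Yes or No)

No

*Caleb* is an R-expression; Principle C requires it to be free (not bound by any c-commanding expression).
— he: subject of the matrix clause; the pronoun c-commands the R-expression — coreference blocked (Principle C).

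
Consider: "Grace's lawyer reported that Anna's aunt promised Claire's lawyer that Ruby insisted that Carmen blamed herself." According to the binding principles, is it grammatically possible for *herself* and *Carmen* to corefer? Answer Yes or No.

Yes

*herself* is a reflexive; Principle A requires it to be bound within its binding domain — the clause headed by 'blamed'.
— Carmen: subject of the clause headed by 'blamed'; c-commands the reflexive within its binding domain — allowed (Principle A).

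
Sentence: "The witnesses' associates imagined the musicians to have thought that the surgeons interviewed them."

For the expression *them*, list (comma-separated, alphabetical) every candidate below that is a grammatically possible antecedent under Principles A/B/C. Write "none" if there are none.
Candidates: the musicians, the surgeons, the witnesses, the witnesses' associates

*them* is a pronoun; Principle B requires it to be free in its binding domain — the clause headed by 'interviewed'.
— the musicians: subject of the clause headed by 'thought'; c-commands the pronoun but lies outside its binding domain — allowed.
— the surgeons: subject of the clause headed by 'interviewed'; c-commands the pronoun within its binding domain — blocked (Principle B).
— the witnesses: possessor inside the subject DP of the matrix clause; does not c-command the pronoun — Principle B does not apply; allowed.
— the witnesses' associates: subject of the matrix clause; c-commands the pronoun but lies outside its binding domain — allowed.

the musicians, the witnesses, the witnesses' associates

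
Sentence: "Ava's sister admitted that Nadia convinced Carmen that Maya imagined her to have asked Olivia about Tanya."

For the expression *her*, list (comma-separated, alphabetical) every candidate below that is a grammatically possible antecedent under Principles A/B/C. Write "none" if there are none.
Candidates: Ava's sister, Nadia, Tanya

Ava's sister, Nadia

*her* is a pronoun; Principle B requires it to be free in its binding domain — the clause headed by 'imagined'.
— Ava's sister: subject of the matrix clause; c-commands the pronoun but lies outside its binding domain — allowed.
— Nadia: subject of the clause headed by 'convinced'; c-commands the pronoun but lies outside its binding domain — allowed.
— Tanya: second object of the clause headed by 'asked'; is c-commanded by the pronoun; coreference would bind this R-expression — blocked (Principle C).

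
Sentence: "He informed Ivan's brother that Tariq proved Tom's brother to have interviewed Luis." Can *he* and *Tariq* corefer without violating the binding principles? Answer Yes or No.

No

*Tariq* is an R-expression; Principle C requires it to be free (not bound by any c-commanding expression).
— he: subject of the matrix clause; the pronoun c-commands the R-expression — coreference blocked (Principle C).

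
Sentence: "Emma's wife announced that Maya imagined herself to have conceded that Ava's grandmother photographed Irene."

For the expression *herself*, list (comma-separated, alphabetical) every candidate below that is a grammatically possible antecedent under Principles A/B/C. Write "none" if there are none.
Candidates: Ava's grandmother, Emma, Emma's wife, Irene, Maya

*herself* is a reflexive; Principle A requires it to be bound within its binding domain — the clause headed by 'imagined'.
— Ava's grandmother: subject of the clause headed by 'photographed'; does not c-command the reflexive — cannot bind it (Principle A).
— Emma: possessor inside the subject DP of the matrix clause; does not c-command the reflexive — cannot bind it (Principle A).
— Emma's wife: subject of the matrix clause; c-commands the reflexive but lies outside its binding domain — cannot bind it (Principle A).
— Irene: object of the clause headed by 'photographed'; does not c-command the reflexive — cannot bind it (Principle A).
— Maya: subject of the clause headed by 'imagined'; c-commands the reflexive within its binding domain — allowed (Principle A).

Maya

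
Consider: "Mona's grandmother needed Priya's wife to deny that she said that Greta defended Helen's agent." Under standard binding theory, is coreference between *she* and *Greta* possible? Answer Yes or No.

*Greta* is an R-expression; Principle C requires it to be free (not bound by any c-commanding expression).
— she: subject of the clause headed by 'said'; the pronoun c-commands the R-expression — coreference blocked (Principle C).

No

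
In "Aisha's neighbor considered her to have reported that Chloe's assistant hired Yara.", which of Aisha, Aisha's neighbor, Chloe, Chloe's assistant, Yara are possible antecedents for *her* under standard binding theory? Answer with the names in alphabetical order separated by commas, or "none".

*her* is a pronoun; Principle B requires it to be free in its binding domain — the matrix clause.
— Aisha: possessor inside the subject DP of the matrix clause; does not c-command the pronoun — Principle B does not apply; allowed.
— Aisha's neighbor: subject of the matrix clause; c-commands the pronoun within its binding domain — blocked (Principle B).
— Chloe: possessor inside the subject DP of the clause headed by 'hired'; is c-commanded by the pronoun; coreference would bind this R-expression — blocked (Principle C).
— Chloe's assistant: subject of the clause headed by 'hired'; is c-commanded by the pronoun; coreference would bind this R-expression — blocked (Principle C).
— Yara: object of the clause headed by 'hired'; is c-commanded by the pronoun; coreference would bind this R-expression — blocked (Principle C).

Aisha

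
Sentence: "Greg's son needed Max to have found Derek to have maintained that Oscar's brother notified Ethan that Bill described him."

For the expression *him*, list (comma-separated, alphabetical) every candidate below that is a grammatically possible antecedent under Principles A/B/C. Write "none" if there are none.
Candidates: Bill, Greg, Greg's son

Greg, Greg's son

*him* is a pronoun; Principle B requires it to be free in its binding domain — the clause headed by 'described'.
— Bill: subject of the clause headed by 'described'; c-commands the pronoun within its binding domain — blocked (Principle B).
— Greg: possessor inside the subject DP of the matrix clause; does not c-command the pronoun — Principle B does not apply; allowed.
— Greg's son: subject of the matrix clause; c-commands the pronoun but lies outside its binding domain — allowed.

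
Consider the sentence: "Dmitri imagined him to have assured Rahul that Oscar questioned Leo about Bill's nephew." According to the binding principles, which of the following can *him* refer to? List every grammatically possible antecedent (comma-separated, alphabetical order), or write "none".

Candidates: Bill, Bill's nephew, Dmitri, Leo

none

*him* is a pronoun; Principle B requires it to be free in its binding domain — the matrix clause.
— Bill: possessor inside the second object DP of the clause headed by 'questioned'; is c-commanded by the pronoun; coreference would bind this R-expression — blocked (Principle C).
— Bill's nephew: second object of the clause headed by 'questioned'; is c-commanded by the pronoun; coreference would bind this R-expression — blocked (Principle C).
— Dmitri: subject of the matrix clause; c-commands the pronoun within its binding domain — blocked (Principle B).
— Leo: object of the clause headed by 'questioned'; is c-commanded by the pronoun; coreference would bind this R-expression — blocked (Principle C).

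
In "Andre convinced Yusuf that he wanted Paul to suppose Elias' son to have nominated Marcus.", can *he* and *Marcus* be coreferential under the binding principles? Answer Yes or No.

No

*Marcus* is an R-expression; Principle C requires it to be free (not bound by any c-commanding expression).
— he: subject of the clause headed by 'wanted'; the pronoun c-commands the R-expression — coreference blocked (Principle C).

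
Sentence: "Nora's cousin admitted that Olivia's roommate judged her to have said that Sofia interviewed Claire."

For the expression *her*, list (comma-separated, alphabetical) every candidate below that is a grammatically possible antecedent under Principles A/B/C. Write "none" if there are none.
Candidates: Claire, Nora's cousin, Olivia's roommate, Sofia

*her* is a pronoun; Principle B requires it to be free in its binding domain — the clause headed by 'judged'.
— Claire: object of the clause headed by 'interviewed'; is c-commanded by the pronoun; coreference would bind this R-expression — blocked (Principle C).
— Nora's cousin: subject of the matrix clause; c-commands the pronoun but lies outside its binding domain — allowed.
— Olivia's roommate: subject of the clause headed by 'judged'; c-commands the pronoun within its binding domain — blocked (Principle B).
— Sofia: subject of the clause headed by 'interviewed'; is c-commanded by the pronoun; coreference would bind this R-expression — blocked (Principle C).

Nora's cousin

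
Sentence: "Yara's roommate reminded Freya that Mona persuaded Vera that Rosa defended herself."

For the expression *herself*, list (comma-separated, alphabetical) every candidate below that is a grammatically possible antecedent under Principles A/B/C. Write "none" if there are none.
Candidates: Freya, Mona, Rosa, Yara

Rosa

*herself* is a reflexive; Principle A requires it to be bound within its binding domain — the clause headed by 'defended'.
— Freya: object of the matrix clause; c-commands the reflexive but lies outside its binding domain — cannot bind it (Principle A).
— Mona: subject of the clause headed by 'persuaded'; c-commands the reflexive but lies outside its binding domain — cannot bind it (Principle A).
— Rosa: subject of the clause headed by 'defended'; c-commands the reflexive within its binding domain — allowed (Principle A).
— Yara: possessor inside the subject DP of the matrix clause; does not c-command the reflexive — cannot bind it (Principle A).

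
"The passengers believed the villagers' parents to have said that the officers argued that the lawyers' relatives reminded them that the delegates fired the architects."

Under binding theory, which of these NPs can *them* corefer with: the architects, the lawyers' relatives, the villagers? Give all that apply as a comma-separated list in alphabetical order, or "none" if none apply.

the villagers

*them* is a pronoun; Principle B requires it to be free in its binding domain — the clause headed by 'reminded'.
— the architects: object of the clause headed by 'fired'; is c-commanded by the pronoun; coreference would bind this R-expression — blocked (Principle C).
— the lawyers' relatives: subject of the clause headed by 'reminded'; c-commands the pronoun within its binding domain — blocked (Principle B).
— the villagers: possessor inside the subject DP of the clause headed by 'said'; does not c-command the pronoun — Principle B does not apply; allowed.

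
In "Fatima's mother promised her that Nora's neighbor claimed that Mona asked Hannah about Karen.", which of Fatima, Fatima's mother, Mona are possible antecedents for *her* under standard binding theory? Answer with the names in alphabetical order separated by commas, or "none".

*her* is a pronoun; Principle B requires it to be free in its binding domain — the matrix clause.
— Fatima: possessor inside the subject DP of the matrix clause; does not c-command the pronoun — Principle B does not apply; allowed.
— Fatima's mother: subject of the matrix clause; c-commands the pronoun within its binding domain — blocked (Principle B).
— Mona: subject of the clause headed by 'asked'; is c-commanded by the pronoun; coreference would bind this R-expression — blocked (Principle C).

Fatima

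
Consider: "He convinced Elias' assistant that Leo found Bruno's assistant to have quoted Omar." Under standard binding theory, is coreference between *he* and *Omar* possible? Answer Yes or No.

No

*Omar* is an R-expression; Principle C requires it to be free (not bound by any c-commanding expression).
— he: subject of the matrix clause; the pronoun c-commands the R-expression — coreference blocked (Principle C).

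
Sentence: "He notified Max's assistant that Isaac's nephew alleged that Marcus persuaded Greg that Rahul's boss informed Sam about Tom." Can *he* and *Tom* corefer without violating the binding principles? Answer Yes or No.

No

*Tom* is an R-expression; Principle C requires it to be free (not bound by any c-commanding expression).
— he: subject of the matrix clause; the pronoun c-commands the R-expression — coreference blocked (Principle C).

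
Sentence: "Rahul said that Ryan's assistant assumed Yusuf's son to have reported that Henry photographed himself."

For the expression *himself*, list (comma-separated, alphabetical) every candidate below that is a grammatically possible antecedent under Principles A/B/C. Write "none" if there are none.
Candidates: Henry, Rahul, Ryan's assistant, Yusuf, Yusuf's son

Henry

*himself* is a reflexive; Principle A requires it to be bound within its binding domain — the clause headed by 'photographed'.
— Henry: subject of the clause headed by 'photographed'; c-commands the reflexive within its binding domain — allowed (Principle A).
— Rahul: subject of the matrix clause; c-commands the reflexive but lies outside its binding domain — cannot bind it (Principle A).
— Ryan's assistant: subject of the clause headed by 'assumed'; c-commands the reflexive but lies outside its binding domain — cannot bind it (Principle A).
— Yusuf: possessor inside the subject DP of the clause headed by 'reported'; does not c-command the reflexive — cannot bind it (Principle A).
— Yusuf's son: subject of the clause headed by 'reported'; c-commands the reflexive but lies outside its binding domain — cannot bind it (Principle A).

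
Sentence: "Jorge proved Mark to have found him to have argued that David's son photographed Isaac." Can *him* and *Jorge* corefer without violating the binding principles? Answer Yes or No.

*Jorge* is an R-expression; Principle C requires it to be free (not bound by any c-commanding expression).
— him: subject of the clause headed by 'argued'; the pronoun does not c-command the R-expression — coreference allowed.

Yes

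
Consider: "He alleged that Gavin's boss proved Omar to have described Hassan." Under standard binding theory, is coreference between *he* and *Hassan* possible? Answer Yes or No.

No

*Hassan* is an R-expression; Principle C requires it to be free (not bound by any c-commanding expression).
— he: subject of the matrix clause; the pronoun c-commands the R-expression — coreference blocked (Principle C).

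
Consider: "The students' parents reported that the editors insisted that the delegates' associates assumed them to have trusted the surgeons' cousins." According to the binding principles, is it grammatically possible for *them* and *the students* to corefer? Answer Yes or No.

*them* is a pronoun; Principle B requires it to be free in its binding domain — the clause headed by 'assumed'.
— the students: possessor inside the subject DP of the matrix clause; does not c-command the pronoun — Principle B does not apply; allowed.

Yes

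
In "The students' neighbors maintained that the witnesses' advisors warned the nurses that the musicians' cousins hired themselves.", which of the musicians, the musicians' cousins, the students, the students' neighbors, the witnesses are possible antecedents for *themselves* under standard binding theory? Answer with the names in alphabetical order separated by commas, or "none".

*themselves* is a reflexive; Principle A requires it to be bound within its binding domain — the clause headed by 'hired'.
— the musicians: possessor inside the subject DP of the clause headed by 'hired'; does not c-command the reflexive — cannot bind it (Principle A).
— the musicians' cousins: subject of the clause headed by 'hired'; c-commands the reflexive within its binding domain — allowed (Principle A).
— the students: possessor inside the subject DP of the matrix clause; does not c-command the reflexive — cannot bind it (Principle A).
— the students' neighbors: subject of the matrix clause; c-commands the reflexive but lies outside its binding domain — cannot bind it (Principle A).
— the witnesses: possessor inside the subject DP of the clause headed by 'warned'; does not c-command the reflexive — cannot bind it (Principle A).

the musicians' cousins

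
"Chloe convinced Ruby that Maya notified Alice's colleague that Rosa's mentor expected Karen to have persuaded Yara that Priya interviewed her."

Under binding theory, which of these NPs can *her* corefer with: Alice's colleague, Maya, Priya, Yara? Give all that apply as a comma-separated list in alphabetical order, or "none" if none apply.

*her* is a pronoun; Principle B requires it to be free in its binding domain — the clause headed by 'interviewed'.
— Alice's colleague: object of the clause headed by 'notified'; c-commands the pronoun but lies outside its binding domain — allowed.
— Maya: subject of the clause headed by 'notified'; c-commands the pronoun but lies outside its binding domain — allowed.
— Priya: subject of the clause headed by 'interviewed'; c-commands the pronoun within its binding domain — blocked (Principle B).
— Yara: object of the clause headed by 'persuaded'; c-commands the pronoun but lies outside its binding domain — allowed.

Alice's colleague, Maya, Yara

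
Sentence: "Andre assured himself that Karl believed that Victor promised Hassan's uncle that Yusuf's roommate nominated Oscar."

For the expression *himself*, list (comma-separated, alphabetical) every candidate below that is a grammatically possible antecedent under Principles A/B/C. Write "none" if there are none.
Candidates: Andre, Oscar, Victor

*himself* is a reflexive; Principle A requires it to be bound within its binding domain — the matrix clause.
— Andre: subject of the matrix clause; c-commands the reflexive within its binding domain — allowed (Principle A).
— Oscar: object of the clause headed by 'nominated'; does not c-command the reflexive — cannot bind it (Principle A).
— Victor: subject of the clause headed by 'promised'; does not c-command the reflexive — cannot bind it (Principle A).

Andre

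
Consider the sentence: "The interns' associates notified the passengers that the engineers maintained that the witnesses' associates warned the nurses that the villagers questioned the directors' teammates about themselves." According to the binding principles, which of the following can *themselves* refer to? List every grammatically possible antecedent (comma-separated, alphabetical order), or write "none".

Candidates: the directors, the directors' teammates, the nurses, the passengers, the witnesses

*themselves* is a reflexive; Principle A requires it to be bound within its binding domain — the clause headed by 'questioned'.
— the directors: possessor inside the object DP of the clause headed by 'questioned'; does not c-command the reflexive — cannot bind it (Principle A).
— the directors' teammates: object of the clause headed by 'questioned'; c-commands the reflexive within its binding domain — allowed (Principle A).
— the nurses: object of the clause headed by 'warned'; c-commands the reflexive but lies outside its binding domain — cannot bind it (Principle A).
— the passengers: object of the matrix clause; c-commands the reflexive but lies outside its binding domain — cannot bind it (Principle A).
— the witnesses: possessor inside the subject DP of the clause headed by 'warned'; does not c-command the reflexive — cannot bind it (Principle A).

the directors' teammates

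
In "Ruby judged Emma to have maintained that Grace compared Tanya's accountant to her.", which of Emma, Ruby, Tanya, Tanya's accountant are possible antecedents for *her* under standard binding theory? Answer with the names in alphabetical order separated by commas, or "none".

*her* is a pronoun; Principle B requires it to be free in its binding domain — the clause headed by 'compared'.
— Emma: subject of the clause headed by 'maintained'; c-commands the pronoun but lies outside its binding domain — allowed.
— Ruby: subject of the matrix clause; c-commands the pronoun but lies outside its binding domain — allowed.
— Tanya: possessor inside the object DP of the clause headed by 'compared'; does not c-command the pronoun — Principle B does not apply; allowed.
— Tanya's accountant: object of the clause headed by 'compared'; c-commands the pronoun within its binding domain — blocked (Principle B).

Emma, Ruby, Tanya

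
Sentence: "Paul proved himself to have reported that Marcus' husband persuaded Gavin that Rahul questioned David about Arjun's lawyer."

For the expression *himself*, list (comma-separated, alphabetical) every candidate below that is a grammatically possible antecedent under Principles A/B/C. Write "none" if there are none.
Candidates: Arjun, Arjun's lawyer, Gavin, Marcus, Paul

*himself* is a reflexive; Principle A requires it to be bound within its binding domain — the matrix clause.
— Arjun: possessor inside the second object DP of the clause headed by 'questioned'; does not c-command the reflexive — cannot bind it (Principle A).
— Arjun's lawyer: second object of the clause headed by 'questioned'; does not c-command the reflexive — cannot bind it (Principle A).
— Gavin: object of the clause headed by 'persuaded'; does not c-command the reflexive — cannot bind it (Principle A).
— Marcus: possessor inside the subject DP of the clause headed by 'persuaded'; does not c-command the reflexive — cannot bind it (Principle A).
— Paul: subject of the matrix clause; c-commands the reflexive within its binding domain — allowed (Principle A).

Paul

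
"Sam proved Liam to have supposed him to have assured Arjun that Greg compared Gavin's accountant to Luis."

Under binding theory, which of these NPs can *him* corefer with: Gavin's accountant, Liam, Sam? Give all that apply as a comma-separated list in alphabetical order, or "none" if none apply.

Sam

*him* is a pronoun; Principle B requires it to be free in its binding domain — the clause headed by 'supposed'.
— Gavin's accountant: object of the clause headed by 'compared'; is c-commanded by the pronoun; coreference would bind this R-expression — blocked (Principle C).
— Liam: subject of the clause headed by 'supposed'; c-commands the pronoun within its binding domain — blocked (Principle B).
— Sam: subject of the matrix clause; c-commands the pronoun but lies outside its binding domain — allowed.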